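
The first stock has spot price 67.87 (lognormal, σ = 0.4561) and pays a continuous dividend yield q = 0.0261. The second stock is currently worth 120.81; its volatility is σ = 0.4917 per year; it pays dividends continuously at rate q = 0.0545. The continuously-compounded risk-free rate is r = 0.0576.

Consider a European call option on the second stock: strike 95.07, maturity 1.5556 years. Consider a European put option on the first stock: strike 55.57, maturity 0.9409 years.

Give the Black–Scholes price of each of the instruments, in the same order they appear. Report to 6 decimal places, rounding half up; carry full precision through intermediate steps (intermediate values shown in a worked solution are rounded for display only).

[the second stock call K=95.07]
σ√T = 0.4917·√1.5556 = 0.613266
d₁ = (ln(S/K) + (r−q+σ²/2)T) / (σ√T) = (ln(120.81/95.07) + (0.0576−0.0545+0.4917²/2)·1.5556) / 0.613266 = (0.239606 + 0.192870) / 0.613266 = 0.705201
d₂ = d₁ − σ√T = 0.705201 − 0.613266 = 0.091934
e^{−rT} = 0.914294
e^{−qT} = 0.918714
N(d₁) = 0.759657,  N(d₂) = 0.536625
price = S·e^{−qT}·N(d₁) − K·e^{−rT}·N(d₂) = 84.314257 − 46.644490 = 37.669766
[the first stock put K=55.57]
σ√T = 0.4561·√0.9409 = 0.442417
d₁ = (ln(S/K) + (r−q+σ²/2)T) / (σ√T) = (ln(67.87/55.57) + (0.0576−0.0261+0.4561²/2)·0.9409) / 0.442417 = (0.199951 + 0.127505) / 0.442417 = 0.740151
d₂ = d₁ − σ√T = 0.740151 − 0.442417 = 0.297734
e^{−rT} = 0.947247
e^{−qT} = 0.975742
N(−d₁) = 0.229604,  N(−d₂) = 0.382953
price = K·e^{−rT}·N(−d₂) − S·e^{−qT}·N(−d₁) = 20.158074 − 15.205212 = 4.952862

price(the second stock call K=95.07) = 37.669766
price(the first stock put K=55.57) = 4.952862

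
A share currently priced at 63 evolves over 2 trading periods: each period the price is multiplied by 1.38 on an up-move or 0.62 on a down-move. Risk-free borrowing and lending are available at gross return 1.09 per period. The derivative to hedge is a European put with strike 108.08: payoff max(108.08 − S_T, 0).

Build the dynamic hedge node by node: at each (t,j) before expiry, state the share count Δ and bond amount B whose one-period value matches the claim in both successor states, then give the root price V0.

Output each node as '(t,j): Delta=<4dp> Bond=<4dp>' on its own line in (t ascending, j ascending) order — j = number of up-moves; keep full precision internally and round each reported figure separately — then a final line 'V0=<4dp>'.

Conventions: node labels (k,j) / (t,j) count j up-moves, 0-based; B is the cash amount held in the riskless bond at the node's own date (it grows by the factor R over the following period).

(0,0): Delta=-0.8590 Bond=85.9169
(1,0): Delta=-1.0000 Bond=99.1560
(1,1): Delta=-0.8199 Bond=90.2517
V0=31.7984

Arbitrage-free pricing uses the up-move probability p* = (R−d)/(u−d) = 0.6184, discounting each step at R = 1.09.
At maturity the claim pays: V(2,0)=83.8628, V(2,1)=54.1772, V(2,2)=0.0000
Node (1,0) S=39.0600: V=(p*·54.1772+(1−p*)·83.8628)/1.09=60.0960; Δ=(54.1772−83.8628)/(53.9028−24.2172)=-1.0000; B=V−Δ·S=99.1560
Node (1,1) S=86.9400: V=(p*·0.0000+(1−p*)·54.1772)/1.09=18.9659; Δ=(0.0000−54.1772)/(119.9772−53.9028)=-0.8199; B=V−Δ·S=90.2517
Node (0,0) S=63.0000: V=(p*·18.9659+(1−p*)·60.0960)/1.09=31.7984; Δ=(18.9659−60.0960)/(86.9400−39.0600)=-0.8590; B=V−Δ·S=85.9169
Check: Δ(0,0)·S0 + B(0,0) = 31.7984 = V0.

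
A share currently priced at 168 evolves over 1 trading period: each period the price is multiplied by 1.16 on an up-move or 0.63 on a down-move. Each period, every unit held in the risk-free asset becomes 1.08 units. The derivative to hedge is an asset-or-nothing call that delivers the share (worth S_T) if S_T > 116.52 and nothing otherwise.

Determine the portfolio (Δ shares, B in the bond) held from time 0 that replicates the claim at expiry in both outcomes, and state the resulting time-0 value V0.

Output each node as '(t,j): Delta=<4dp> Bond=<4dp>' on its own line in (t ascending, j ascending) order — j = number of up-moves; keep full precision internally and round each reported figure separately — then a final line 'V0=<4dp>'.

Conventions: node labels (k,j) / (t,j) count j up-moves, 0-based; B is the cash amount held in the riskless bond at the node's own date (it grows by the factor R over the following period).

The replicating-portfolio and risk-neutral prices coincide; use p* = (1.08−0.63)/(1.16−0.63) = 0.8491 for the latter.
At maturity the claim pays: V(1,0)=0.0000, V(1,1)=194.8800
Node (0,0) S=168.0000: V=(p*·194.8800+(1−p*)·0.0000)/1.08=153.2075; Δ=(194.8800−0.0000)/(194.8800−105.8400)=2.1887; B=V−Δ·S=-214.4906
Sanity check at the root: Δ(0,0)·S0 + B(0,0) reproduces V0 = 153.2075.

(0,0): Delta=2.1887 Bond=-214.4906
V0=153.2075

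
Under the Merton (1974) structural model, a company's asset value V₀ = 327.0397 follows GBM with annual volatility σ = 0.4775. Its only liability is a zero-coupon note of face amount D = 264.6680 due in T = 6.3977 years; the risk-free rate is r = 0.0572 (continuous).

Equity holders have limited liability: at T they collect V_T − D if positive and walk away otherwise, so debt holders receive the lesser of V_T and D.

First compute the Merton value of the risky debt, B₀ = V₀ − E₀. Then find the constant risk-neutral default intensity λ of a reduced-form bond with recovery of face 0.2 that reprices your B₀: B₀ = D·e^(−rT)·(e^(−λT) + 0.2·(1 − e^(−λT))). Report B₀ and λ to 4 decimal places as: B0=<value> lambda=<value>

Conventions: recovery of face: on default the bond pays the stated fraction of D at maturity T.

B0=128.2561 lambda=0.0739

Apply the equity-as-call identities (strike 264.6680, horizon 6.3977 years):
d₁ = [ln(V₀/D) + (r + σ²/2)T] / (σ√T)
   = [ln(327.0397/264.6680) + (0.0572 + 0.5·0.4775²)·6.3977] / (0.4775·√6.3977)
   = [0.211605 + 1.095306] / 1.207773 = 1.082084
d₂ = d₁ − σ√T = 1.082084 − 1.207773 = -0.125689
N(d₁) = 0.860392,  N(d₂) = 0.449989,  e^(−rT) = 0.693539
E₀ = V₀·N(d₁) − D·e^(−rT)·N(d₂)
   = 327.0397·0.860392 − 264.6680·0.693539·0.449989 = 198.783621
B₀ = V₀ − E₀ = 327.0397 − 198.783621 = 128.256079
e^(−λT) = (B₀·e^(rT)/D − 0.2)/(1 − 0.2) = (128.2561·1.441881/264.6680 − 0.2)/0.8 = 0.62340565
λ = −ln(0.62340565)/6.3977 = 0.073864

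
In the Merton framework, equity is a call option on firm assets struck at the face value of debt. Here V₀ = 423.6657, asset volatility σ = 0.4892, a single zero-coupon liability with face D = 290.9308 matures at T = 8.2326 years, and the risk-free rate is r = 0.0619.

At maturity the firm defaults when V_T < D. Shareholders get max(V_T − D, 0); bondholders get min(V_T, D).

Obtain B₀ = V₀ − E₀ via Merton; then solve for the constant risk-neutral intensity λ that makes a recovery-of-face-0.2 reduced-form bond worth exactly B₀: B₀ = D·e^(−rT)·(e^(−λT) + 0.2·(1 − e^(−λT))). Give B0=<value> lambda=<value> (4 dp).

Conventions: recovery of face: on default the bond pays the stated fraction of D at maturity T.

B0=121.1316 lambda=0.0588

With assets at 423.6657 and a single debt payment of 290.9308 at 8.2326 years:
d₁ = [ln(V₀/D) + (r + σ²/2)T] / (σ√T)
   = [ln(423.6657/290.9308) + (0.0619 + 0.5·0.4892²)·8.2326] / (0.4892·√8.2326)
   = [0.375859 + 1.494697] / 1.403637 = 1.332649
d₂ = d₁ − σ√T = 1.332649 − 1.403637 = -0.070988
N(d₁) = 0.908677,  N(d₂) = 0.471704,  e^(−rT) = 0.600737
E₀ = V₀·N(d₁) − D·e^(−rT)·N(d₂)
   = 423.6657·0.908677 − 290.9308·0.600737·0.471704 = 302.534073
B₀ = V₀ − E₀ = 423.6657 − 302.534073 = 121.131627
e^(−λT) = (B₀·e^(rT)/D − 0.2)/(1 − 0.2) = (121.1316·1.664622/290.9308 − 0.2)/0.8 = 0.61634992
λ = −ln(0.61634992)/8.2326 = 0.058783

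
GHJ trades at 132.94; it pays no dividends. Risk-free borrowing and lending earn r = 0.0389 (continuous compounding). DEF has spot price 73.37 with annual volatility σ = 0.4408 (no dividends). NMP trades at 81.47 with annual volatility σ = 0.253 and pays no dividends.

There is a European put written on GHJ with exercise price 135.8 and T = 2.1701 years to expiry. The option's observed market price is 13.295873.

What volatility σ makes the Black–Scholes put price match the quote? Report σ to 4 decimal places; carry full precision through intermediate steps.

At σ = 0.2263 the Black–Scholes value reproduces the quote:
σ√T = 0.2263·√2.1701 = 0.333368
d₁ = (ln(S/K) + (r+σ²/2)T) / (σ√T) = (ln(132.94/135.8) + (0.0389+0.2263²/2)·2.1701) / 0.333368 = (-0.021285 + 0.139984) / 0.333368 = 0.356059
d₂ = d₁ − σ√T = 0.356059 − 0.333368 = 0.022691
e^{−rT} = 0.919048
N(−d₁) = 0.360898,  N(−d₂) = 0.490949
V = K·e^{−rT}·N(−d₂) − S·N(−d₁) = 61.273678 − 47.977806 = 13.295873 (the observed quote) — the price is monotone increasing in volatility, hence this σ is the only solution

sigma = 0.2263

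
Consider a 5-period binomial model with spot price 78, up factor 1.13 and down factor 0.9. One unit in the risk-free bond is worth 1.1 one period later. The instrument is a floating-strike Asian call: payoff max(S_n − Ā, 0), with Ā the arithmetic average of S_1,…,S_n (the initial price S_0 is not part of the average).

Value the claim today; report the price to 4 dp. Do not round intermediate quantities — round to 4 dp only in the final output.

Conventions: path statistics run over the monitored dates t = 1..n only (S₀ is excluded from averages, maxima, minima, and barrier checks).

Risk-neutral up-probability p* = (R−d)/(u−d) = (1.1−0.9)/(1.13−0.9) = 0.8696; the claim prices as the p*-weighted sum of path payoffs discounted by R^5.
Enumerate all 2^5 = 32 price paths (U = up ×1.13, D = down ×0.9); each path with k up-moves has probability p*^k·(1−p*)^(5−k).
DDDDD: Ā=57.4952, payoff=0.0000, prob=0.000038
UDDDD: Ā=72.1884, payoff=0.0000, prob=0.000252
DUDDD: Ā=68.6004, payoff=0.0000, prob=0.000252
UUDDD: Ā=86.1316, payoff=0.0000, prob=0.001678
DDUDD: Ā=65.3712, payoff=0.0000, prob=0.000252
UDUDD: Ā=82.0772, payoff=0.0000, prob=0.001678
DUUDD: Ā=78.4892, payoff=0.0000, prob=0.001678
UUUDD: Ā=98.5476, payoff=0.0000, prob=0.011186
DDDUD: Ā=62.4649, payoff=0.0000, prob=0.000252
UDDUD: Ā=78.4282, payoff=0.0000, prob=0.001678
DUDUD: Ā=74.8402, payoff=0.0000, prob=0.001678
UUDUD: Ā=93.9660, payoff=0.0000, prob=0.011186
DDUUD: Ā=71.6110, payoff=0.9961, prob=0.001678
UDUUD: Ā=89.9116, payoff=1.2506, prob=0.011186
DUUUD: Ā=86.3236, payoff=4.8386, prob=0.011186
UUUUD: Ā=108.3841, payoff=6.0752, prob=0.074577
DDDDU: Ā=59.8493, payoff=0.0000, prob=0.000252
UDDDU: Ā=75.1441, payoff=0.0000, prob=0.001678
DUDDU: Ā=71.5561, payoff=1.0510, prob=0.001678
UUDDU: Ā=89.8427, payoff=1.3196, prob=0.011186
DDUDU: Ā=68.3269, payoff=4.2802, prob=0.001678
UDUDU: Ā=85.7882, payoff=5.3740, prob=0.011186
DUUDU: Ā=82.2002, payoff=8.9620, prob=0.011186
UUUDU: Ā=103.2070, payoff=11.2523, prob=0.074577
DDDUU: Ā=65.4206, payoff=7.1865, prob=0.001678
UDDUU: Ā=82.1392, payoff=9.0230, prob=0.011186
DUDUU: Ā=78.5512, payoff=12.6110, prob=0.011186
UUDUU: Ā=98.6254, payoff=15.8338, prob=0.074577
DDUUU: Ā=75.3220, payoff=15.8402, prob=0.011186
UDUUU: Ā=94.5710, payoff=19.8882, prob=0.074577
DUUUU: Ā=90.9830, payoff=23.4762, prob=0.074577
UUUUU: Ā=114.2342, payoff=29.4757, prob=0.497177
Price = Σ prob·payoff / R^5 = 21.046802 / 1.610510 = 13.0684

price = 13.0684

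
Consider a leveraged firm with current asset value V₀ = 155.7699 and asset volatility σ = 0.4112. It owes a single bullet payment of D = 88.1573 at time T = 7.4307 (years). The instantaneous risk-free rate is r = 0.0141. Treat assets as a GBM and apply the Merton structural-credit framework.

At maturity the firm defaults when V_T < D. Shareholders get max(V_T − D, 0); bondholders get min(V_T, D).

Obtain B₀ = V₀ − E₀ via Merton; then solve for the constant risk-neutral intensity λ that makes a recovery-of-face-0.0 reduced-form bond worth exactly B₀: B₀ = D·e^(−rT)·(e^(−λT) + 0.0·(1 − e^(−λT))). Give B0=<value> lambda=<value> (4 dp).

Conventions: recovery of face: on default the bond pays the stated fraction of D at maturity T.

B0=60.0955 lambda=0.0375

Equity is a call on the firm's assets struck at D = 88.1573:
d₁ = [ln(V₀/D) + (r + σ²/2)T] / (σ√T)
   = [ln(155.7699/88.1573) + (0.0141 + 0.5·0.4112²)·7.4307] / (0.4112·√7.4307)
   = [0.569257 + 0.732984] / 1.120903 = 1.161779
d₂ = d₁ − σ√T = 1.161779 − 1.120903 = 0.040876
N(d₁) = 0.877337,  N(d₂) = 0.516303,  e^(−rT) = 0.900529
E₀ = V₀·N(d₁) − D·e^(−rT)·N(d₂)
   = 155.7699·0.877337 − 88.1573·0.900529·0.516303 = 95.674410
B₀ = V₀ − E₀ = 155.7699 − 95.674410 = 60.095490
e^(−λT) = (B₀·e^(rT)/D − 0)/(1 − 0) = (60.0955·1.110458/88.1573 − 0)/1 = 0.75698270
λ = −ln(0.75698270)/7.4307 = 0.037468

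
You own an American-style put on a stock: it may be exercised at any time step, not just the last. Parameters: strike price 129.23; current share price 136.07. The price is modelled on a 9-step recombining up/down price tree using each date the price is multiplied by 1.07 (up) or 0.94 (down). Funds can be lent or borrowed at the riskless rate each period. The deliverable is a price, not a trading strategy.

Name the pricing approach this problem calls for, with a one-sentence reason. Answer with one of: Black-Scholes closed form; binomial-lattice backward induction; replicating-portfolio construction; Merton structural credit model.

framework: binomial-lattice backward induction

Key observation: with exercise allowed before expiry on a discrete up/down model (9 steps from spot 136.07), the strike-129.23 put's value must be rolled back through the tree testing early exercise at each node.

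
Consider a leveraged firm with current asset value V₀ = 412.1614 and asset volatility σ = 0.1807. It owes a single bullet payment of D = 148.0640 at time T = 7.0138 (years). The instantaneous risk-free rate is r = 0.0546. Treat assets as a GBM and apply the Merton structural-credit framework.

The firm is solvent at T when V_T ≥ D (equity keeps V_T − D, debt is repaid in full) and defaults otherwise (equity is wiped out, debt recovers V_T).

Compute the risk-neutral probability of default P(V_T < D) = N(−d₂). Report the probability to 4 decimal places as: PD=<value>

Work the structural quantities from V₀ = 412.1614 against face 148.0640:
d₁ = [ln(V₀/D) + (r + σ²/2)T] / (σ√T)
   = [ln(412.1614/148.0640) + (0.0546 + 0.5·0.1807²)·7.0138] / (0.1807·√7.0138)
   = [1.023770 + 0.497462] / 0.478558 = 3.178783
d₂ = d₁ − σ√T = 3.178783 − 0.478558 = 2.700225
risk-neutral PD = N(−d₂) = N(-2.700225) = 0.003465

PD=0.0035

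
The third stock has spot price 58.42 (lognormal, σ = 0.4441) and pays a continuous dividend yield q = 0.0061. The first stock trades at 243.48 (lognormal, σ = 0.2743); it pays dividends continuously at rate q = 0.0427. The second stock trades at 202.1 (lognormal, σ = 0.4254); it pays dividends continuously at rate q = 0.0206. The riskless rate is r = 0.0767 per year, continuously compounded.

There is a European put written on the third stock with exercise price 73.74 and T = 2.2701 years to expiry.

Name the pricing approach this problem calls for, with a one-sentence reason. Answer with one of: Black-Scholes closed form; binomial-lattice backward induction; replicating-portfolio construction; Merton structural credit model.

framework: Black-Scholes closed form

Key observation: a European-exercise option on the third stock struck at 73.74 — a GBM underlying with constant parameters — admits an analytic price: the data contain no early exercise, no discrete tree, no debt structure.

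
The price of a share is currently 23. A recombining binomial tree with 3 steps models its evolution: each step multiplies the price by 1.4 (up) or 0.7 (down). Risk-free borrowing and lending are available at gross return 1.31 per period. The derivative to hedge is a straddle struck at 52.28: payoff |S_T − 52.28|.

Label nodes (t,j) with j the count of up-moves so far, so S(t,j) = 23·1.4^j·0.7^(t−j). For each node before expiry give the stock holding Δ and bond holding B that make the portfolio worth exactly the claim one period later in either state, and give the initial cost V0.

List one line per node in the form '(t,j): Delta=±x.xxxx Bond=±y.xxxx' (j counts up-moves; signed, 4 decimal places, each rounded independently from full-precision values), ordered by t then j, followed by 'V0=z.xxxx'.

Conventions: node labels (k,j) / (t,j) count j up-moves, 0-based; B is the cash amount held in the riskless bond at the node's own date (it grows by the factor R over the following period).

The replicating-portfolio and risk-neutral prices coincide; use p* = (1.31−0.7)/(1.4−0.7) = 0.8714 for the latter.
At maturity the claim pays: V(3,0)=44.3910, V(3,1)=36.5020, V(3,2)=20.7240, V(3,3)=10.8320
  t=2,j=0: stock 11.2700 → up 15.7780 (V=36.5020), down 7.8890 (V=44.3910). Price 28.6384; hedge Δ=-1.0000, bond B=39.9084.
  t=2,j=1: stock 22.5400 → up 31.5560 (V=20.7240), down 15.7780 (V=36.5020). Price 17.3684; hedge Δ=-1.0000, bond B=39.9084.
  t=2,j=2: stock 45.0800 → up 63.1120 (V=10.8320), down 31.5560 (V=20.7240). Price 9.2396; hedge Δ=-0.3135, bond B=23.3710.
  t=1,j=0: stock 16.1000 → up 22.5400 (V=17.3684), down 11.2700 (V=28.6384). Price 14.3644; hedge Δ=-1.0000, bond B=30.4644.
  t=1,j=1: stock 32.2000 → up 45.0800 (V=9.2396), down 22.5400 (V=17.3684). Price 7.8509; hedge Δ=-0.3606, bond B=19.4635.
  t=0,j=0: stock 23.0000 → up 32.2000 (V=7.8509), down 16.1000 (V=14.3644). Price 6.6323; hedge Δ=-0.4046, bond B=15.9374.
Sanity check at the root: Δ(0,0)·S0 + B(0,0) reproduces V0 = 6.6323.

(0,0): Delta=-0.4046 Bond=15.9374
(1,0): Delta=-1.0000 Bond=30.4644
(1,1): Delta=-0.3606 Bond=19.4635
(2,0): Delta=-1.0000 Bond=39.9084
(2,1): Delta=-1.0000 Bond=39.9084
(2,2): Delta=-0.3135 Bond=23.3710
V0=6.6323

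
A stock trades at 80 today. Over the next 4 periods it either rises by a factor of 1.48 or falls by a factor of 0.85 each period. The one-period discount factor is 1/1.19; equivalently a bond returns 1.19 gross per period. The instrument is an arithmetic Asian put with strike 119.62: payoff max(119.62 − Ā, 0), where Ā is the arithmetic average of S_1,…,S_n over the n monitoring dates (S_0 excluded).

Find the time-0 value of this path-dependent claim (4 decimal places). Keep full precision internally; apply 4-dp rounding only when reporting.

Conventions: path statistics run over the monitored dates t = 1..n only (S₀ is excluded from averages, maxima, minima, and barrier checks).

Under the martingale measure an up-move has probability p* = 0.5397; value the claim as the probability-weighted average of per-path payoffs, discounted 4 periods at R = 1.19.
Enumerate all 2^4 = 16 price paths (U = up ×1.48, D = down ×0.85); each path with k up-moves has probability p*^k·(1−p*)^(4−k).
DDDD: Ā=54.1726, payoff=65.4474, prob=0.044898
UDDD: Ā=94.3241, payoff=25.2959, prob=0.052639
DUDD: Ā=81.7241, payoff=37.8959, prob=0.052639
UUDD: Ā=142.2961, payoff=0.0000, prob=0.061715
DDUD: Ā=71.0141, payoff=48.6059, prob=0.052639
UDUD: Ā=123.6481, payoff=0.0000, prob=0.061715
DUUD: Ā=111.0481, payoff=8.5719, prob=0.061715
UUUD: Ā=193.3543, payoff=0.0000, prob=0.072356
DDDU: Ā=61.9106, payoff=57.7094, prob=0.052639
UDDU: Ā=107.7973, payoff=11.8227, prob=0.061715
DUDU: Ā=95.1973, payoff=24.4227, prob=0.061715
UUDU: Ā=165.7553, payoff=0.0000, prob=0.072356
DDUU: Ā=84.4873, payoff=35.1327, prob=0.061715
UDUU: Ā=147.1073, payoff=0.0000, prob=0.072356
DUUU: Ā=134.5073, payoff=0.0000, prob=0.072356
UUUU: Ā=234.2009, payoff=0.0000, prob=0.084831
Price = Σ prob·payoff / R^4 = 16.795352 / 2.005339 = 8.3753

price = 8.3753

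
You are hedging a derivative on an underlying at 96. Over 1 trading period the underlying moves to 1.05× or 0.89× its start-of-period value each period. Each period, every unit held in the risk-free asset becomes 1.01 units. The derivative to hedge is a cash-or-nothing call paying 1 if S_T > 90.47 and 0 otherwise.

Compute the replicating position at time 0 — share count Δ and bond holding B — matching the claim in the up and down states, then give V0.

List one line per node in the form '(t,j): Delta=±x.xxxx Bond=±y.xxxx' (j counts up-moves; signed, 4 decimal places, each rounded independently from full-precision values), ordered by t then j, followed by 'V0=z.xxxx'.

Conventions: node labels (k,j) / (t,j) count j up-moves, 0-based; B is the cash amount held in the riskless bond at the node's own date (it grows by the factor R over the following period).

(0,0): Delta=0.0651 Bond=-5.5074
V0=0.7426

No-arbitrage ⇒ martingale measure with p* = (R−d)/(u−d) = 0.7500.
At maturity the claim pays: V(1,0)=0.0000, V(1,1)=1.0000
(0,0): S=96.0000. Δ = (V_up−V_dn)/(S_up−S_dn) = (1.0000−0.0000)/(100.8000−85.4400) = 0.0651. V = [p*·1.0000 + (1−p*)·0.0000]/1.01 = 0.7426. B = V − Δ·S = -5.5074.
Sanity check at the root: Δ(0,0)·S0 + B(0,0) reproduces V0 = 0.7426.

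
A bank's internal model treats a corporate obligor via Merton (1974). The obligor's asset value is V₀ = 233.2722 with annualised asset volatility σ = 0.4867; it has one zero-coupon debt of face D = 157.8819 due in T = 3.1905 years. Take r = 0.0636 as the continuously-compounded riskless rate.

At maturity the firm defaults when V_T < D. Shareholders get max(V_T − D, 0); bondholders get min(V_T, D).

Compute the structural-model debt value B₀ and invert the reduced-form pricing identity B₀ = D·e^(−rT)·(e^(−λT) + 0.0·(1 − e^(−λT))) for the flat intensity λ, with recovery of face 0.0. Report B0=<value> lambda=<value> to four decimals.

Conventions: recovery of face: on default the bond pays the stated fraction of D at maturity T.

B0=107.8396 lambda=0.0559

Work the structural quantities from V₀ = 233.2722 against face 157.8819:
d₁ = [ln(V₀/D) + (r + σ²/2)T] / (σ√T)
   = [ln(233.2722/157.8819) + (0.0636 + 0.5·0.4867²)·3.1905] / (0.4867·√3.1905)
   = [0.390359 + 0.580794] / 0.869342 = 1.117112
d₂ = d₁ − σ√T = 1.117112 − 0.869342 = 0.247770
N(d₁) = 0.868027,  N(d₂) = 0.597844,  e^(−rT) = 0.816347
E₀ = V₀·N(d₁) − D·e^(−rT)·N(d₂)
   = 233.2722·0.868027 − 157.8819·0.816347·0.597844 = 125.432578
B₀ = V₀ − E₀ = 233.2722 − 125.432578 = 107.839622
e^(−λT) = (B₀·e^(rT)/D − 0)/(1 − 0) = (107.8396·1.224969/157.8819 − 0)/1 = 0.83670263
λ = −ln(0.83670263)/3.1905 = 0.055880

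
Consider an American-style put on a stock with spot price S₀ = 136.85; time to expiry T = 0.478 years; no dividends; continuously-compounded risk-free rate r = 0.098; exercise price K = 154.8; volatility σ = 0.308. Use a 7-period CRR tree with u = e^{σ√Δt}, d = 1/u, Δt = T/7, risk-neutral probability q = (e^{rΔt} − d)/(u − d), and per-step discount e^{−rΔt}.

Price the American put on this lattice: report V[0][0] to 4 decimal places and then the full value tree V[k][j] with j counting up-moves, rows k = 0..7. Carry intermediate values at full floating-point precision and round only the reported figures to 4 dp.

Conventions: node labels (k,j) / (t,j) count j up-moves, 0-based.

price = 20.3338
tree:
20.3338
28.5328 13.0744
38.2972 19.6860 7.1777
47.3065 28.5328 11.8240 3.0079
55.6192 38.2972 18.8065 5.5708 0.6956
63.2889 47.3065 28.5328 10.1263 1.4637 0.0000
70.3656 55.6192 38.2972 17.9500 3.0797 0.0000 0.0000
76.8950 63.2889 47.3065 28.5328 6.4802 0.0000 0.0000 0.0000

Δt=0.06829, u=1.08381, d=0.92267, q=0.52156, disc=e^(-rΔt)=0.99333
k=7 terminal: V=max(K-S,0) → 76.8950 63.2889 47.3065 28.5328 6.4802 0.0000 0.0000 0.0000
k=6: j=0 S=84.4344 intr=70.3656 cont=69.3332 V=70.3656[EX]; j=1 S=99.1808 intr=55.6192 cont=54.5867 V=55.6192[EX]; j=2 S=116.5028 intr=38.2972 cont=37.2648 V=38.2972[EX]; j=3 S=136.8500 intr=17.9500 cont=16.9175 V=17.9500[EX]; j=4 S=160.7509 intr=0.0000 cont=3.0797 V=3.0797[hold]; j=5 S=188.8260 intr=0.0000 cont=0.0000 V=0.0000[hold]; j=6 S=221.8045 intr=0.0000 cont=0.0000 V=0.0000[hold]
k=5: j=0 S=91.5111 intr=63.2889 cont=62.2565 V=63.2889[EX]; j=1 S=107.4935 intr=47.3065 cont=46.2741 V=47.3065[EX]; j=2 S=126.2672 intr=28.5328 cont=27.5003 V=28.5328[EX]; j=3 S=148.3198 intr=6.4802 cont=10.1263 V=10.1263[hold]; j=4 S=174.2238 intr=0.0000 cont=1.4637 V=1.4637[hold]; j=5 S=204.6520 intr=0.0000 cont=0.0000 V=0.0000[hold]
k=4: j=0 S=99.1808 intr=55.6192 cont=54.5867 V=55.6192[EX]; j=1 S=116.5028 intr=38.2972 cont=37.2648 V=38.2972[EX]; j=2 S=136.8500 intr=17.9500 cont=18.8065 V=18.8065[hold]; j=3 S=160.7509 intr=0.0000 cont=5.5708 V=5.5708[hold]; j=4 S=188.8260 intr=0.0000 cont=0.6956 V=0.6956[hold]
k=3: j=0 S=107.4935 intr=47.3065 cont=46.2741 V=47.3065[EX]; j=1 S=126.2672 intr=28.5328 cont=27.9441 V=28.5328[EX]; j=2 S=148.3198 intr=6.4802 cont=11.8240 V=11.8240[hold]; j=3 S=174.2238 intr=0.0000 cont=3.0079 V=3.0079[hold]
k=2: j=0 S=116.5028 intr=38.2972 cont=37.2648 V=38.2972[EX]; j=1 S=136.8500 intr=17.9500 cont=19.6860 V=19.6860[hold]; j=2 S=160.7509 intr=0.0000 cont=7.1777 V=7.1777[hold]
k=1: j=0 S=126.2672 intr=28.5328 cont=28.3997 V=28.5328[EX]; j=1 S=148.3198 intr=6.4802 cont=13.0744 V=13.0744[hold]
k=0: j=0 S=136.8500 intr=17.9500 cont=20.3338 V=20.3338[hold]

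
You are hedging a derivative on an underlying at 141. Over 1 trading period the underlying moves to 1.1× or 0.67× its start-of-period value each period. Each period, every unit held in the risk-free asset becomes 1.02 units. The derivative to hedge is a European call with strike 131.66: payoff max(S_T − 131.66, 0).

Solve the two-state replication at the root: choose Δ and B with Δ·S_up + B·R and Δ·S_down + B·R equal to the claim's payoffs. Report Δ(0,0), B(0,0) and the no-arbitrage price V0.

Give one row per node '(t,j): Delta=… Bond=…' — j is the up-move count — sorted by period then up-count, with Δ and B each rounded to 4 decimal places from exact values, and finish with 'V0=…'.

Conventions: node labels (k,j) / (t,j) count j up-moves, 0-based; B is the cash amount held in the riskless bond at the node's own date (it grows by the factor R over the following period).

Arbitrage-free pricing uses the up-move probability p* = (R−d)/(u−d) = 0.8140, discounting each step at R = 1.02.
Expiry values: V(1,0)=0.0000, V(1,1)=23.4400
Node (0,0) S=141.0000: V=(p*·23.4400+(1−p*)·0.0000)/1.02=18.7050; Δ=(23.4400−0.0000)/(155.1000−94.4700)=0.3866; B=V−Δ·S=-35.8067
Check: Δ(0,0)·S0 + B(0,0) = 18.7050 = V0.

(0,0): Delta=0.3866 Bond=-35.8067
V0=18.7050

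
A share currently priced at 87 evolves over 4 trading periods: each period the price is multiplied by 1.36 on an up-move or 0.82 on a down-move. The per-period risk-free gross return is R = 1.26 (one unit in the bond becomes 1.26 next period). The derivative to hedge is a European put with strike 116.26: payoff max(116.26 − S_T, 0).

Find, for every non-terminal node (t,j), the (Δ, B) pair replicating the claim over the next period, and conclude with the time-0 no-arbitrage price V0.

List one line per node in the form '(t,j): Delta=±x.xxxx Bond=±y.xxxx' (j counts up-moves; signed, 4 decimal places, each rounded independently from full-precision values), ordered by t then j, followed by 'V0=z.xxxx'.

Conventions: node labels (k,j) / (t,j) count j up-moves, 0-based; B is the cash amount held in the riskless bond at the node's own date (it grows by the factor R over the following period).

(0,0): Delta=-0.0717 Bond=7.1305
(1,0): Delta=-0.3140 Bond=26.2703
(1,1): Delta=-0.0385 Bond=5.0558
(2,0): Delta=-1.0000 Bond=73.2300
(2,1): Delta=-0.2200 Bond=23.9802
(2,2): Delta=-0.0136 Bond=2.3680
(3,0): Delta=-1.0000 Bond=92.2698
(3,1): Delta=-1.0000 Bond=92.2698
(3,2): Delta=-0.1131 Bond=16.1118
(3,3): Delta=0.0000 Bond=0.0000
V0=0.8918

No-arbitrage ⇒ martingale measure with p* = (R−d)/(u−d) = 0.8148.
Terminal payoffs: V(4,0)=76.9254, V(4,1)=51.0221, V(4,2)=8.0606, V(4,3)=0.0000, V(4,4)=0.0000
Node (3,0) S=47.9690: V=(p*·51.0221+(1−p*)·76.9254)/1.26=44.3008; Δ=(51.0221−76.9254)/(65.2379−39.3346)=-1.0000; B=V−Δ·S=92.2698
Node (3,1) S=79.5584: V=(p*·8.0606+(1−p*)·51.0221)/1.26=12.7115; Δ=(8.0606−51.0221)/(108.1994−65.2379)=-1.0000; B=V−Δ·S=92.2698
Node (3,2) S=131.9505: V=(p*·0.0000+(1−p*)·8.0606)/1.26=1.1847; Δ=(0.0000−8.0606)/(179.4526−108.1994)=-0.1131; B=V−Δ·S=16.1118
Node (3,3) S=218.8447: V=(p*·0.0000+(1−p*)·0.0000)/1.26=0.0000; Δ=(0.0000−0.0000)/(297.6288−179.4526)=0.0000; B=V−Δ·S=0.0000
Node (2,0) S=58.4988: V=(p*·12.7115+(1−p*)·44.3008)/1.26=14.7312; Δ=(12.7115−44.3008)/(79.5584−47.9690)=-1.0000; B=V−Δ·S=73.2300
Node (2,1) S=97.0224: V=(p*·1.1847+(1−p*)·12.7115)/1.26=2.6343; Δ=(1.1847−12.7115)/(131.9505−79.5584)=-0.2200; B=V−Δ·S=23.9802
Node (2,2) S=160.9152: V=(p*·0.0000+(1−p*)·1.1847)/1.26=0.1741; Δ=(0.0000−1.1847)/(218.8447−131.9505)=-0.0136; B=V−Δ·S=2.3680
Node (1,0) S=71.3400: V=(p*·2.6343+(1−p*)·14.7312)/1.26=3.8687; Δ=(2.6343−14.7312)/(97.0224−58.4988)=-0.3140; B=V−Δ·S=26.2703
Node (1,1) S=118.3200: V=(p*·0.1741+(1−p*)·2.6343)/1.26=0.4998; Δ=(0.1741−2.6343)/(160.9152−97.0224)=-0.0385; B=V−Δ·S=5.0558
Node (0,0) S=87.0000: V=(p*·0.4998+(1−p*)·3.8687)/1.26=0.8918; Δ=(0.4998−3.8687)/(118.3200−71.3400)=-0.0717; B=V−Δ·S=7.1305
As a check, the time-0 holding Δ(0,0)·S0 + B(0,0) comes to 0.8918 — exactly V0.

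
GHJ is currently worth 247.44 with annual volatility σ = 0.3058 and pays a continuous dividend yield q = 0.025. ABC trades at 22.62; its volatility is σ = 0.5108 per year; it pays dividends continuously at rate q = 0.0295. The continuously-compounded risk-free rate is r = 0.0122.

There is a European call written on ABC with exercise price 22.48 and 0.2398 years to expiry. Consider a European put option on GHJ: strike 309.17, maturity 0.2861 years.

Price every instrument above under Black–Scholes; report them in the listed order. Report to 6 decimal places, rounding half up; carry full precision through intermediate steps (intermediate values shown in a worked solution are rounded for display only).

price(ABC call K=22.48) = 2.256386
price(GHJ put K=309.17) = 64.121142

[ABC call K=22.48]
σ√T = 0.5108·√0.2398 = 0.250136
d₁ = (ln(S/K) + (r−q+σ²/2)T) / (σ√T) = (ln(22.62/22.48) + (0.0122−0.0295+0.5108²/2)·0.2398) / 0.250136 = (0.006208 + 0.027135) / 0.250136 = 0.133303
d₂ = d₁ − σ√T = 0.133303 − 0.250136 = -0.116833
e^{−rT} = 0.997079
e^{−qT} = 0.992951
N(d₁) = 0.553023,  N(d₂) = 0.453496
price = S·e^{−qT}·N(d₁) − K·e^{−rT}·N(d₂) = 12.421202 − 10.164816 = 2.256386
[GHJ put K=309.17]
σ√T = 0.3058·√0.2861 = 0.163567
d₁ = (ln(S/K) + (r−q+σ²/2)T) / (σ√T) = (ln(247.44/309.17) + (0.0122−0.025+0.3058²/2)·0.2861) / 0.163567 = (-0.222723 + 0.009715) / 0.163567 = -1.302266
d₂ = d₁ − σ√T = -1.302266 − 0.163567 = -1.465833
e^{−rT} = 0.996516
e^{−qT} = 0.992873
N(−d₁) = 0.903587,  N(−d₂) = 0.928653
price = K·e^{−rT}·N(−d₂) − S·e^{−qT}·N(−d₁) = 286.111303 − 221.990160 = 64.121142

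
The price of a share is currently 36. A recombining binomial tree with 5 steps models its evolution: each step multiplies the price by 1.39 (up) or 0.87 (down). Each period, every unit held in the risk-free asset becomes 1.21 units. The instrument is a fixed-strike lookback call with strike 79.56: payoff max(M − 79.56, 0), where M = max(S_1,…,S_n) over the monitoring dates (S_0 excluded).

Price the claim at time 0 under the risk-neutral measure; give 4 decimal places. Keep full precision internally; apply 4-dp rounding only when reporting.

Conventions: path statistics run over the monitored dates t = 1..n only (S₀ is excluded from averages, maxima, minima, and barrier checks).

price = 10.3207

Risk-neutral up-probability p* = (R−d)/(u−d) = (1.21−0.87)/(1.39−0.87) = 0.6538; the claim prices as the p*-weighted sum of path payoffs discounted by R^5.
Enumerate all 2^5 = 32 price paths (U = up ×1.39, D = down ×0.87); each path with k up-moves has probability p*^k·(1−p*)^(5−k).
DDDDD: M=31.3200, payoff=0.0000, prob=0.004970
UDDDD: M=50.0400, payoff=0.0000, prob=0.009388
DUDDD: M=43.5348, payoff=0.0000, prob=0.009388
UUDDD: M=69.5556, payoff=0.0000, prob=0.017732
DDUDD: M=37.8753, payoff=0.0000, prob=0.009388
UDUDD: M=60.5134, payoff=0.0000, prob=0.017732
DUUDD: M=60.5134, payoff=0.0000, prob=0.017732
UUUDD: M=96.6823, payoff=17.1223, prob=0.033494
DDDUD: M=32.9515, payoff=0.0000, prob=0.009388
UDDUD: M=52.6466, payoff=0.0000, prob=0.017732
DUDUD: M=52.6466, payoff=0.0000, prob=0.017732
UUDUD: M=84.1136, payoff=4.5536, prob=0.033494
DDUUD: M=52.6466, payoff=0.0000, prob=0.017732
UDUUD: M=84.1136, payoff=4.5536, prob=0.033494
DUUUD: M=84.1136, payoff=4.5536, prob=0.033494
UUUUD: M=134.3884, payoff=54.8284, prob=0.063266
DDDDU: M=31.3200, payoff=0.0000, prob=0.009388
UDDDU: M=50.0400, payoff=0.0000, prob=0.017732
DUDDU: M=45.8026, payoff=0.0000, prob=0.017732
UUDDU: M=73.1788, payoff=0.0000, prob=0.033494
DDUDU: M=45.8026, payoff=0.0000, prob=0.017732
UDUDU: M=73.1788, payoff=0.0000, prob=0.033494
DUUDU: M=73.1788, payoff=0.0000, prob=0.033494
UUUDU: M=116.9179, payoff=37.3579, prob=0.063266
DDDUU: M=45.8026, payoff=0.0000, prob=0.017732
UDDUU: M=73.1788, payoff=0.0000, prob=0.033494
DUDUU: M=73.1788, payoff=0.0000, prob=0.033494
UUDUU: M=116.9179, payoff=37.3579, prob=0.063266
DDUUU: M=73.1788, payoff=0.0000, prob=0.033494
UDUUU: M=116.9179, payoff=37.3579, prob=0.063266
DUUUU: M=116.9179, payoff=37.3579, prob=0.063266
UUUUU: M=186.7998, payoff=107.2398, prob=0.119503
Price = Σ prob·payoff / R^5 = 26.769238 / 2.593742 = 10.3207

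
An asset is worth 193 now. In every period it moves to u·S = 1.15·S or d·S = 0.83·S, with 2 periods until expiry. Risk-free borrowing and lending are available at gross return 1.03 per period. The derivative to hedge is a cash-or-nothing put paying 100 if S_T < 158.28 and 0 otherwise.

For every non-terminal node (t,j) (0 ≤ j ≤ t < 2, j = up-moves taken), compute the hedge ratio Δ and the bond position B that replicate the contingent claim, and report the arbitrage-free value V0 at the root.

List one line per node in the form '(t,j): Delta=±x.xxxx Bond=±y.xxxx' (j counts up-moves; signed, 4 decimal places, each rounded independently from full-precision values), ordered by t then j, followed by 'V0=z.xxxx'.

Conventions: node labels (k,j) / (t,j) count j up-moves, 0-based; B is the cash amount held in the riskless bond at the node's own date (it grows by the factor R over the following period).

The replicating-portfolio and risk-neutral prices coincide; use p* = (1.03−0.83)/(1.15−0.83) = 0.6250 for the latter.
Terminal payoffs: V(2,0)=100.0000, V(2,1)=0.0000, V(2,2)=0.0000
(1,0): S=160.1900. Δ = (V_up−V_dn)/(S_up−S_dn) = (0.0000−100.0000)/(184.2185−132.9577) = -1.9508. V = [p*·0.0000 + (1−p*)·100.0000]/1.03 = 36.4078. B = V − Δ·S = 348.9078.
(1,1): S=221.9500. Δ = (V_up−V_dn)/(S_up−S_dn) = (0.0000−0.0000)/(255.2425−184.2185) = 0.0000. V = [p*·0.0000 + (1−p*)·0.0000]/1.03 = 0.0000. B = V − Δ·S = 0.0000.
(0,0): S=193.0000. Δ = (V_up−V_dn)/(S_up−S_dn) = (0.0000−36.4078)/(221.9500−160.1900) = -0.5895. V = [p*·0.0000 + (1−p*)·36.4078]/1.03 = 13.2553. B = V − Δ·S = 127.0295.
As a check, the time-0 holding Δ(0,0)·S0 + B(0,0) comes to 13.2553 — exactly V0.

(0,0): Delta=-0.5895 Bond=127.0295
(1,0): Delta=-1.9508 Bond=348.9078
(1,1): Delta=0.0000 Bond=0.0000
V0=13.2553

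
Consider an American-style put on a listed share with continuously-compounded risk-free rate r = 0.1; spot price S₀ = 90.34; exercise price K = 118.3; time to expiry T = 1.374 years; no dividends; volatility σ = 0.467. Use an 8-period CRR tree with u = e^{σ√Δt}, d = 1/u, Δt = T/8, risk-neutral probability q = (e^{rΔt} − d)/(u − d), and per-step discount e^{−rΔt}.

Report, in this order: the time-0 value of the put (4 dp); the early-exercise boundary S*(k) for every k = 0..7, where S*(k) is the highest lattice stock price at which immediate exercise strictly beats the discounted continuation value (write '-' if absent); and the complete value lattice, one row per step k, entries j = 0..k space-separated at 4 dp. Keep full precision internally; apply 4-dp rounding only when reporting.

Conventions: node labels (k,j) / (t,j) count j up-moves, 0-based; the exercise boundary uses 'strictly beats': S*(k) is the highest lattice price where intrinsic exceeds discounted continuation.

Δt=0.17175, u=1.21353, d=0.82404, q=0.49624, disc=e^(-rΔt)=0.98297
k=8 terminal: V=max(K-S,0) → 99.0929 90.0143 76.6446 56.9555 27.9600 0.0000 0.0000 0.0000 0.0000
k=7: j=0 S=23.3085 intr=94.9915 cont=92.9771 V=94.9915[EX]; j=1 S=34.3256 intr=83.9744 cont=81.9599 V=83.9744[EX]; j=2 S=50.5502 intr=67.7498 cont=65.7353 V=67.7498[EX]; j=3 S=74.4437 intr=43.8563 cont=41.8419 V=43.8563[EX]; j=4 S=109.6307 intr=8.6693 cont=13.8452 V=13.8452[hold]; j=5 S=161.4496 intr=0.0000 cont=0.0000 V=0.0000[hold]; j=6 S=237.7615 intr=0.0000 cont=0.0000 V=0.0000[hold]; j=7 S=350.1436 intr=0.0000 cont=0.0000 V=0.0000[hold]  S*(7)=74.4437
k=6: j=0 S=28.2857 intr=90.0143 cont=87.9999 V=90.0143[EX]; j=1 S=41.6554 intr=76.6446 cont=74.6302 V=76.6446[EX]; j=2 S=61.3445 intr=56.9555 cont=54.9411 V=56.9555[EX]; j=3 S=90.3400 intr=27.9600 cont=28.4703 V=28.4703[hold]; j=4 S=133.0407 intr=0.0000 cont=6.8559 V=6.8559[hold]; j=5 S=195.9247 intr=0.0000 cont=0.0000 V=0.0000[hold]; j=6 S=288.5319 intr=0.0000 cont=0.0000 V=0.0000[hold]  S*(6)=61.3445
k=5: j=0 S=34.3256 intr=83.9744 cont=81.9599 V=83.9744[EX]; j=1 S=50.5502 intr=67.7498 cont=65.7353 V=67.7498[EX]; j=2 S=74.4437 intr=43.8563 cont=42.0908 V=43.8563[EX]; j=3 S=109.6307 intr=8.6693 cont=17.4422 V=17.4422[hold]; j=4 S=161.4496 intr=0.0000 cont=3.3949 V=3.3949[hold]; j=5 S=237.7615 intr=0.0000 cont=0.0000 V=0.0000[hold]  S*(5)=74.4437
k=4: j=0 S=41.6554 intr=76.6446 cont=74.6302 V=76.6446[EX]; j=1 S=61.3445 intr=56.9555 cont=54.9411 V=56.9555[EX]; j=2 S=90.3400 intr=27.9600 cont=30.2249 V=30.2249[hold]; j=3 S=133.0407 intr=0.0000 cont=10.2930 V=10.2930[hold]; j=4 S=195.9247 intr=0.0000 cont=1.6811 V=1.6811[hold]  S*(4)=61.3445
k=3: j=0 S=50.5502 intr=67.7498 cont=65.7353 V=67.7498[EX]; j=1 S=74.4437 intr=43.8563 cont=42.9467 V=43.8563[EX]; j=2 S=109.6307 intr=8.6693 cont=19.9876 V=19.9876[hold]; j=3 S=161.4496 intr=0.0000 cont=5.9169 V=5.9169[hold]  S*(3)=74.4437
k=2: j=0 S=61.3445 intr=56.9555 cont=54.9411 V=56.9555[EX]; j=1 S=90.3400 intr=27.9600 cont=31.4665 V=31.4665[hold]; j=2 S=133.0407 intr=0.0000 cont=12.7837 V=12.7837[hold]  S*(2)=61.3445
k=1: j=0 S=74.4437 intr=43.8563 cont=43.5523 V=43.8563[EX]; j=1 S=109.6307 intr=8.6693 cont=21.8174 V=21.8174[hold]  S*(1)=74.4437
k=0: j=0 S=90.3400 intr=27.9600 cont=32.3591 V=32.3591[hold]  S*(0)=-

price = 32.3591
boundary = - 74.4437 61.3445 74.4437 61.3445 74.4437 61.3445 74.4437
tree:
32.3591
43.8563 21.8174
56.9555 31.4665 12.7837
67.7498 43.8563 19.9876 5.9169
76.6446 56.9555 30.2249 10.2930 1.6811
83.9744 67.7498 43.8563 17.4422 3.3949 0.0000
90.0143 76.6446 56.9555 28.4703 6.8559 0.0000 0.0000
94.9915 83.9744 67.7498 43.8563 13.8452 0.0000 0.0000 0.0000
99.0929 90.0143 76.6446 56.9555 27.9600 0.0000 0.0000 0.0000 0.0000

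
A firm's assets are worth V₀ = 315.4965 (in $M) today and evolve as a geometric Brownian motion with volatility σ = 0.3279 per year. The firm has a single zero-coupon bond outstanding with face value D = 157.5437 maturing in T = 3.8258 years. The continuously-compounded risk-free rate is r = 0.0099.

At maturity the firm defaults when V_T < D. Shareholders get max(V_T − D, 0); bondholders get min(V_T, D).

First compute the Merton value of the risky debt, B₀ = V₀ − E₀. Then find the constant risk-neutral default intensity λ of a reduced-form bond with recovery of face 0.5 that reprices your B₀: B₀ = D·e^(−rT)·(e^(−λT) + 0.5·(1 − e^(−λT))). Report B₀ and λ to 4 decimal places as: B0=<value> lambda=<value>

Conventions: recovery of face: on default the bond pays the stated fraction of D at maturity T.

Apply the equity-as-call identities (strike 157.5437, horizon 3.8258 years):
d₁ = [ln(V₀/D) + (r + σ²/2)T] / (σ√T)
   = [ln(315.4965/157.5437) + (0.0099 + 0.5·0.3279²)·3.8258] / (0.3279·√3.8258)
   = [0.694445 + 0.243547] / 0.641361 = 1.462503
d₂ = d₁ − σ√T = 1.462503 − 0.641361 = 0.821142
N(d₁) = 0.928198,  N(d₂) = 0.794217,  e^(−rT) = 0.962833
E₀ = V₀·N(d₁) − D·e^(−rT)·N(d₂)
   = 315.4965·0.928198 − 157.5437·0.962833·0.794217 = 172.369874
B₀ = V₀ − E₀ = 315.4965 − 172.369874 = 143.126626
e^(−λT) = (B₀·e^(rT)/D − 0.5)/(1 − 0.5) = (143.1266·1.038602/157.5437 − 0.5)/0.5 = 0.88711512
λ = −ln(0.88711512)/3.8258 = 0.031309

B0=143.1266 lambda=0.0313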